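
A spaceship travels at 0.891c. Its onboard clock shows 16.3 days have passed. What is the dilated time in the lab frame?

Proper time Δt₀ = 16.3 days
γ = 1/√(1 - 0.891²) = 2.2026
Δt = γΔt₀ = 2.2026 × 16.3 = 35.90 days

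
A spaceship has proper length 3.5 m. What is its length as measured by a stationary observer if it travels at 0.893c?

Proper length L₀ = 3.5 m
γ = 1/√(1 - 0.893²) = 2.222
L = L₀/γ = 3.5/2.222 = 1.575 m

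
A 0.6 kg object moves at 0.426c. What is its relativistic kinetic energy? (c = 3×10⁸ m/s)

γ = 1/√(1 - 0.426²) = 1.10531
γ - 1 = 0.10531
KE = (γ-1)mc² = 0.10531 × 0.6 × (3×10⁸)² = 5.687×10¹⁵ J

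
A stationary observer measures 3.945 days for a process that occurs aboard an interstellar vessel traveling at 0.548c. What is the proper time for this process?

Dilated time Δt = 3.945 days
γ = 1/√(1 - 0.548²) = 1.1955
Δt₀ = Δt/γ = 3.945/1.1955 = 3.300 days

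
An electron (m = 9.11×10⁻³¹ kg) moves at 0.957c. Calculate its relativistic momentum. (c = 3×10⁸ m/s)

γ = 1/√(1 - 0.957²) = 3.447
v = 0.957 × 3×10⁸ = 2.871×10⁸ m/s
p = γmv = 3.447 × 9.11×10⁻³¹ × 2.871×10⁸ = 9.016×10⁻²² kg·m/s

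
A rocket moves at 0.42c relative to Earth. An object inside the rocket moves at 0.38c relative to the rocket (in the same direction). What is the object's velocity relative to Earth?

u = (u' + v)/(1 + u'v/c²)
Numerator: 0.38 + 0.42 = 0.8
Denominator: 1 + 0.1596 = 1.1596
u = 0.8/1.1596 = 0.6899c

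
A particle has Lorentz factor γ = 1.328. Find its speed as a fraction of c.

From γ = 1/√(1 - v²/c²):
1/γ² = 1/1.328² = 0.5670
v²/c² = 1 - 0.5670 = 0.4330
v/c = √(0.4330) = 0.6580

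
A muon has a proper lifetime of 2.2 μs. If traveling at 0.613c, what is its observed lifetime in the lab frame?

Proper lifetime τ₀ = 2.2 μs
γ = 1/√(1 - 0.613²) = 1.266
τ = γτ₀ = 1.266 × 2.2 μs = 2.785 μs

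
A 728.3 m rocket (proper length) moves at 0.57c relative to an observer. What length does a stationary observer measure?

Proper length L₀ = 728.3 m
γ = 1/√(1 - 0.57²) = 1.217
L = L₀/γ = 728.3/1.217 = 598.4 m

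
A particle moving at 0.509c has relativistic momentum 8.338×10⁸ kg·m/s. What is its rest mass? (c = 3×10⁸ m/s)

γ = 1/√(1 - 0.509²) = 1.1618
v = 0.509 × 3×10⁸ = 1.527×10⁸ m/s
m = p/(γv) = 8.338×10⁸/(1.1618 × 1.527×10⁸) = 4.700 kg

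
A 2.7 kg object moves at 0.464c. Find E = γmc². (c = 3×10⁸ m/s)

γ = 1/√(1 - 0.464²) = 1.129
mc² = 2.7 × (3×10⁸)² = 2.430×10¹⁷ J
E = γmc² = 1.129 × 2.430×10¹⁷ = 2.743×10¹⁷ J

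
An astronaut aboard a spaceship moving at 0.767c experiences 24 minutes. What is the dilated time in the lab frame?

Proper time Δt₀ = 24 minutes
γ = 1/√(1 - 0.767²) = 1.5585
Δt = γΔt₀ = 1.5585 × 24 = 37.40 minutes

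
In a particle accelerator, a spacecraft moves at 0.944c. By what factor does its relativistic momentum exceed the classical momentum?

p_rel = γmv, p_class = mv
Ratio = γ = 1/√(1 - 0.944²)
= 1/√(0.108864) = 3.031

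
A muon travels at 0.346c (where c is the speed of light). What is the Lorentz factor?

v/c = 0.346, so (v/c)² = 0.119716
1 - (v/c)² = 0.880284
γ = 1/√(0.880284) = 1.066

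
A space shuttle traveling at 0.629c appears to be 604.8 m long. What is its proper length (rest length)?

Contracted length L = 604.8 m
γ = 1/√(1 - 0.629²) = 1.2863
L₀ = γL = 1.2863 × 604.8 = 778.0 m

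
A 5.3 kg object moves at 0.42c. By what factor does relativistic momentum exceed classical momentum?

p_rel = γmv, p_class = mv
Ratio = γ = 1/√(1 - 0.42²) = 1.102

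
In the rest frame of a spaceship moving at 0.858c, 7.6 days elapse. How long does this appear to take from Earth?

Proper time Δt₀ = 7.6 days
γ = 1/√(1 - 0.858²) = 1.947
Δt = γΔt₀ = 1.947 × 7.6 = 14.80 days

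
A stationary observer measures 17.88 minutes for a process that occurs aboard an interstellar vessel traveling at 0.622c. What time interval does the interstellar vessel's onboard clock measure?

Dilated time Δt = 17.88 minutes
γ = 1/√(1 - 0.622²) = 1.277
Δt₀ = Δt/γ = 17.88/1.277 = 14.00 minutes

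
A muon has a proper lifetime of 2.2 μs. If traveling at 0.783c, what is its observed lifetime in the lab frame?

Proper lifetime τ₀ = 2.2 μs
γ = 1/√(1 - 0.783²) = 1.6077
τ = γτ₀ = 1.6077 × 2.2 μs = 3.537 μs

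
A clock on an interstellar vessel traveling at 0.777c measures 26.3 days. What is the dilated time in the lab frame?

Proper time Δt₀ = 26.3 days
γ = 1/√(1 - 0.777²) = 1.5886
Δt = γΔt₀ = 1.5886 × 26.3 = 41.78 days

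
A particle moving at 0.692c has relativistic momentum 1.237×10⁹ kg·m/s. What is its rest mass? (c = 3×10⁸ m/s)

γ = 1/√(1 - 0.692²) = 1.38524
v = 0.692 × 3×10⁸ = 2.076×10⁸ m/s
m = p/(γv) = 1.237×10⁹/(1.38524 × 2.076×10⁸) = 4.301 kg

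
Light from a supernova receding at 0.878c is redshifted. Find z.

β = 0.878
(1+β)/(1-β) = 1.878/0.122 = 15.39
√(15.39) = 3.923
z = 3.923 - 1 = 2.923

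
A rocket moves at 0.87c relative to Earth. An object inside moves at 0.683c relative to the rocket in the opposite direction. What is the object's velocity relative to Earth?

Object's velocity in rocket frame is u' = -0.683c
u = (u' + v)/(1 + u'v/c²) = (v - 0.683)/(1 - 0.683·v/c²)
Numerator: 0.87 - 0.683 = 0.187
Denominator: 1 - 0.59421 = 0.40579
u = 0.187/0.40579 = 0.4608c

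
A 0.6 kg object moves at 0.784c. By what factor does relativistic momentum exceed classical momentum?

p_rel = γmv, p_class = mv
Ratio = γ = 1/√(1 - 0.784²) = 1.611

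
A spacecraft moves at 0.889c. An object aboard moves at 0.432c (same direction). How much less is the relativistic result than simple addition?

Classical: u' + v = 0.432 + 0.889 = 1.321c
Relativistic: u = (0.432 + 0.889)/(1 + 0.384048) = 1.321/1.384048 = 0.9544c
Difference: 1.321 - 0.9544 = 0.3666c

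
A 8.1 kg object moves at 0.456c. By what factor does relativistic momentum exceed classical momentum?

p_rel = γmv, p_class = mv
Ratio = γ = 1/√(1 - 0.456²) = 1.124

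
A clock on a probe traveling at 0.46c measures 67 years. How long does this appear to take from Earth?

Proper time Δt₀ = 67 years
γ = 1/√(1 - 0.46²) = 1.1262
Δt = γΔt₀ = 1.1262 × 67 = 75.46 years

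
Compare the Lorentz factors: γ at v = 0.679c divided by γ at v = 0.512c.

γ₁ = 1/√(1 - 0.679²) = 1.362
γ₂ = 1/√(1 - 0.512²) = 1.164
γ₁/γ₂ = 1.362/1.164 = 1.170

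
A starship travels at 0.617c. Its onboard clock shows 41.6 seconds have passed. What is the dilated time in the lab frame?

Proper time Δt₀ = 41.6 seconds
γ = 1/√(1 - 0.617²) = 1.2707
Δt = γΔt₀ = 1.2707 × 41.6 = 52.86 seconds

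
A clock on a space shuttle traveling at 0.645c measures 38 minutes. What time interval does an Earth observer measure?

Proper time Δt₀ = 38 minutes
γ = 1/√(1 - 0.645²) = 1.3086
Δt = γΔt₀ = 1.3086 × 38 = 49.73 minutes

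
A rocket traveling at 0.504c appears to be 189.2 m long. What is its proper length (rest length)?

Contracted length L = 189.2 m
γ = 1/√(1 - 0.504²) = 1.158
L₀ = γL = 1.158 × 189.2 = 219.1 m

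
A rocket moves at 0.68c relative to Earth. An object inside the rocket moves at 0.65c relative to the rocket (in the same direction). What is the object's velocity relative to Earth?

u = (u' + v)/(1 + u'v/c²)
Numerator: 0.65 + 0.68 = 1.33
Denominator: 1 + 0.442 = 1.442
u = 1.33/1.442 = 0.9223c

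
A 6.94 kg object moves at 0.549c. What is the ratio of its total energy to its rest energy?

E = γmc², E₀ = mc²
E/E₀ = γ = 1/√(1 - 0.549²) = 1.196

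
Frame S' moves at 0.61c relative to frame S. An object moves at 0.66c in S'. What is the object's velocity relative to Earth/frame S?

u = (u' + v)/(1 + u'v/c²)
Numerator: 0.66 + 0.61 = 1.27
Denominator: 1 + 0.4026 = 1.4026
u = 1.27/1.4026 = 0.9055c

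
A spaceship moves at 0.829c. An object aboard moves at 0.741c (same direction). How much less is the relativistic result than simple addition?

Classical: u' + v = 0.741 + 0.829 = 1.57c
Relativistic: u = (0.741 + 0.829)/(1 + 0.614289) = 1.57/1.614289 = 0.9726c
Difference: 1.57 - 0.9726 = 0.5974c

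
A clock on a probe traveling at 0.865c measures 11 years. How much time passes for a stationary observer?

Proper time Δt₀ = 11 years
γ = 1/√(1 - 0.865²) = 1.993
Δt = γΔt₀ = 1.993 × 11 = 21.92 years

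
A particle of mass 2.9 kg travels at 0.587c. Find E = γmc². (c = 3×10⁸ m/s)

γ = 1/√(1 - 0.587²) = 1.2352
mc² = 2.9 × (3×10⁸)² = 2.610×10¹⁷ J
E = γmc² = 1.2352 × 2.610×10¹⁷ = 3.224×10¹⁷ J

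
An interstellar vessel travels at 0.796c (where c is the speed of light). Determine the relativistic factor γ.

v/c = 0.796, so (v/c)² = 0.633616
1 - (v/c)² = 0.366384
γ = 1/√(0.366384) = 1.652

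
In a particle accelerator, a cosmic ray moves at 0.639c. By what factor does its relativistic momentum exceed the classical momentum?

p_rel = γmv, p_class = mv
Ratio = γ = 1/√(1 - 0.639²)
= 1/√(0.591679) = 1.300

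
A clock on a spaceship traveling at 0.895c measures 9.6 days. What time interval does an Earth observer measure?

Proper time Δt₀ = 9.6 days
γ = 1/√(1 - 0.895²) = 2.242
Δt = γΔt₀ = 2.242 × 9.6 = 21.52 days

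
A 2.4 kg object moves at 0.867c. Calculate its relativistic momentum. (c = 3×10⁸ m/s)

γ = 1/√(1 - 0.867²) = 2.007
v = 0.867 × 3×10⁸ = 2.601×10⁸ m/s
p = γmv = 2.007 × 2.4 × 2.601×10⁸ = 1.253×10⁹ kg·m/s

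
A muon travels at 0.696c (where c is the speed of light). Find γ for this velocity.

v/c = 0.696, so (v/c)² = 0.484416
1 - (v/c)² = 0.515584
γ = 1/√(0.515584) = 1.393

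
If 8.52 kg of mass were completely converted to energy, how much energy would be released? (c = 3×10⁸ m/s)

Using E = mc²:
c² = (3×10⁸)² = 9×10¹⁶ m²/s²
E = 8.52 × 9×10¹⁶ = 7.668×10¹⁷ J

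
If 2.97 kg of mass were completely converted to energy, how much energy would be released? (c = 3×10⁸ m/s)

Using E = mc²:
c² = (3×10⁸)² = 9×10¹⁶ m²/s²
E = 2.97 × 9×10¹⁶ = 2.673×10¹⁷ J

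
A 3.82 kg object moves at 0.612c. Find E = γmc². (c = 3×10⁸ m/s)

γ = 1/√(1 - 0.612²) = 1.2644
mc² = 3.82 × (3×10⁸)² = 3.438×10¹⁷ J
E = γmc² = 1.2644 × 3.438×10¹⁷ = 4.347×10¹⁷ J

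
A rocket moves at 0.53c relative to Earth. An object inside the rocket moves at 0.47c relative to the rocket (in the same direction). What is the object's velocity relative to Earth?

u = (u' + v)/(1 + u'v/c²)
Numerator: 0.47 + 0.53 = 1
Denominator: 1 + 0.2491 = 1.2491
u = 1/1.2491 = 0.8006c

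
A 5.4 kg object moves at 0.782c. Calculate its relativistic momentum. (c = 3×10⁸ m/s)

γ = 1/√(1 - 0.782²) = 1.6044
v = 0.782 × 3×10⁸ = 2.346×10⁸ m/s
p = γmv = 1.6044 × 5.4 × 2.346×10⁸ = 2.033×10⁹ kg·m/s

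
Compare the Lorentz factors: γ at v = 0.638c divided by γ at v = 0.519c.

γ₁ = 1/√(1 - 0.638²) = 1.299
γ₂ = 1/√(1 - 0.519²) = 1.170
γ₁/γ₂ = 1.299/1.170 = 1.110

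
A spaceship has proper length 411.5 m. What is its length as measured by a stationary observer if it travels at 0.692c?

Proper length L₀ = 411.5 m
γ = 1/√(1 - 0.692²) = 1.385
L = L₀/γ = 411.5/1.385 = 297.1 m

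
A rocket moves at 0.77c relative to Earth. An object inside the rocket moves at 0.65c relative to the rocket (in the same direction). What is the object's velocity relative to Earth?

u = (u' + v)/(1 + u'v/c²)
Numerator: 0.65 + 0.77 = 1.42
Denominator: 1 + 0.5005 = 1.5005
u = 1.42/1.5005 = 0.9464c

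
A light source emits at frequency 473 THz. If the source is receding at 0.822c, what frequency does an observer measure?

β = v/c = 0.822
(1-β)/(1+β) = 0.178/1.822 = 0.097695
Doppler factor = √(0.097695) = 0.31256
f_obs = 473 × 0.31256 = 147.8 THz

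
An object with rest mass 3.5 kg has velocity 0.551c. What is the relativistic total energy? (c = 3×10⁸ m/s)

γ = 1/√(1 - 0.551²) = 1.1983
mc² = 3.5 × (3×10⁸)² = 3.150×10¹⁷ J
E = γmc² = 1.1983 × 3.150×10¹⁷ = 3.775×10¹⁷ J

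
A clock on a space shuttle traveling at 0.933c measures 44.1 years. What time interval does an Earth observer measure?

Proper time Δt₀ = 44.1 years
γ = 1/√(1 - 0.933²) = 2.7787
Δt = γΔt₀ = 2.7787 × 44.1 = 122.5 years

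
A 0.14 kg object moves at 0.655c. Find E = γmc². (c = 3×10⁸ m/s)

γ = 1/√(1 - 0.655²) = 1.323
mc² = 0.14 × (3×10⁸)² = 1.260×10¹⁶ J
E = γmc² = 1.323 × 1.260×10¹⁶ = 1.667×10¹⁶ J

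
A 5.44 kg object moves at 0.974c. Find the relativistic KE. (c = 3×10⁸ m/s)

γ = 1/√(1 - 0.974²) = 4.4141
γ - 1 = 3.4141
KE = (γ-1)mc² = 3.4141 × 5.44 × (3×10⁸)² = 1.672×10¹⁸ J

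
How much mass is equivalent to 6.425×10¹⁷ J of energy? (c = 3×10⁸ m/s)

From E = mc², we get m = E/c²
c² = (3×10⁸)² = 9×10¹⁶ m²/s²
m = 6.425×10¹⁷ / 9×10¹⁶ = 7.139 kg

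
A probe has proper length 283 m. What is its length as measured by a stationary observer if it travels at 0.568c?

Proper length L₀ = 283 m
γ = 1/√(1 - 0.568²) = 1.215
L = L₀/γ = 283/1.215 = 232.9 m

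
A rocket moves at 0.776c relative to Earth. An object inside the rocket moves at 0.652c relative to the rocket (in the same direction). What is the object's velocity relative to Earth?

u = (u' + v)/(1 + u'v/c²)
Numerator: 0.652 + 0.776 = 1.428
Denominator: 1 + 0.505952 = 1.505952
u = 1.428/1.505952 = 0.9482c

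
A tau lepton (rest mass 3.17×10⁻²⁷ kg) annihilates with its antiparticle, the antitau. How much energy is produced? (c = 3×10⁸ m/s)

Both particles have the same rest mass, so total mass = 2m
E = 2m·c² = 2 × 3.17×10⁻²⁷ × (3×10⁸)²
= 2 × 3.17×10⁻²⁷ × 9×10¹⁶
= 5.706×10⁻¹⁰ J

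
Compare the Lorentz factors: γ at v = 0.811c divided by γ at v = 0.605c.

γ₁ = 1/√(1 - 0.811²) = 1.709
γ₂ = 1/√(1 - 0.605²) = 1.256
γ₁/γ₂ = 1.709/1.256 = 1.361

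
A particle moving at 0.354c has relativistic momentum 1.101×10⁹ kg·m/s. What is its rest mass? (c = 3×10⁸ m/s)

γ = 1/√(1 - 0.354²) = 1.0692
v = 0.354 × 3×10⁸ = 1.062×10⁸ m/s
m = p/(γv) = 1.101×10⁹/(1.0692 × 1.062×10⁸) = 9.696 kg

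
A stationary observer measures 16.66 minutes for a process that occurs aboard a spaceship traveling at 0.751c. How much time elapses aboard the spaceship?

Dilated time Δt = 16.66 minutes
γ = 1/√(1 - 0.751²) = 1.514
Δt₀ = Δt/γ = 16.66/1.514 = 11.00 minutes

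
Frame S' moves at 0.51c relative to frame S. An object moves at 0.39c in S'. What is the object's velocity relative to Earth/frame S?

u = (u' + v)/(1 + u'v/c²)
Numerator: 0.39 + 0.51 = 0.9
Denominator: 1 + 0.1989 = 1.1989
u = 0.9/1.1989 = 0.7507c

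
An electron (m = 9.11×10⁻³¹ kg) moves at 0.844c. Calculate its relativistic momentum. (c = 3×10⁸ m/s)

γ = 1/√(1 - 0.844²) = 1.8645
v = 0.844 × 3×10⁸ = 2.532×10⁸ m/s
p = γmv = 1.8645 × 9.11×10⁻³¹ × 2.532×10⁸ = 4.301×10⁻²² kg·m/s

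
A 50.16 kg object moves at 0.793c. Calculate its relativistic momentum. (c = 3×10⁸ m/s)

γ = 1/√(1 - 0.793²) = 1.6414
v = 0.793 × 3×10⁸ = 2.379×10⁸ m/s
p = γmv = 1.6414 × 50.16 × 2.379×10⁸ = 1.959×10¹⁰ kg·m/s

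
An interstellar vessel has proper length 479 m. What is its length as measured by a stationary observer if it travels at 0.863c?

Proper length L₀ = 479 m
γ = 1/√(1 - 0.863²) = 1.979
L = L₀/γ = 479/1.979 = 242.0 m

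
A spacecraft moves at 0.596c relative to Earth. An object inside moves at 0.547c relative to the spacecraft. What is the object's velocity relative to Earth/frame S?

u = (u' + v)/(1 + u'v/c²)
Numerator: 0.547 + 0.596 = 1.143
Denominator: 1 + 0.326012 = 1.326012
u = 1.143/1.326012 = 0.8620c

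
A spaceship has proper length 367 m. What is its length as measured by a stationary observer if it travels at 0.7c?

Proper length L₀ = 367 m
γ = 1/√(1 - 0.7²) = 1.400
L = L₀/γ = 367/1.400 = 262.1 m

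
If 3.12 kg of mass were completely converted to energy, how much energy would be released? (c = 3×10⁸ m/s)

Using E = mc²:
c² = (3×10⁸)² = 9×10¹⁶ m²/s²
E = 3.12 × 9×10¹⁶ = 2.808×10¹⁷ J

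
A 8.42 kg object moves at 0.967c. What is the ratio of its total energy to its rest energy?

E = γmc², E₀ = mc²
E/E₀ = γ = 1/√(1 - 0.967²) = 3.925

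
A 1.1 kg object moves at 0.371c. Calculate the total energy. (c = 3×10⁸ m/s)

γ = 1/√(1 - 0.371²) = 1.077
mc² = 1.1 × (3×10⁸)² = 9.900×10¹⁶ J
E = γmc² = 1.077 × 9.900×10¹⁶ = 1.066×10¹⁷ J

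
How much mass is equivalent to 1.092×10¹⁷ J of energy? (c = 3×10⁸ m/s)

From E = mc², we get m = E/c²
c² = (3×10⁸)² = 9×10¹⁶ m²/s²
m = 1.092×10¹⁷ / 9×10¹⁶ = 1.213 kg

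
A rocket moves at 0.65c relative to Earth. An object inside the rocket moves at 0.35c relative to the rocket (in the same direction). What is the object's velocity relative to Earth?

u = (u' + v)/(1 + u'v/c²)
Numerator: 0.35 + 0.65 = 1
Denominator: 1 + 0.2275 = 1.2275
u = 1/1.2275 = 0.8147c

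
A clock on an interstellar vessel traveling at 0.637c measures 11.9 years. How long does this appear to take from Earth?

Proper time Δt₀ = 11.9 years
γ = 1/√(1 - 0.637²) = 1.2972
Δt = γΔt₀ = 1.2972 × 11.9 = 15.44 years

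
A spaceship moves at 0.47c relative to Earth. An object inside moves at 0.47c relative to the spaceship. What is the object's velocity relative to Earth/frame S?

u = (u' + v)/(1 + u'v/c²)
Numerator: 0.47 + 0.47 = 0.94
Denominator: 1 + 0.2209 = 1.2209
u = 0.94/1.2209 = 0.7699c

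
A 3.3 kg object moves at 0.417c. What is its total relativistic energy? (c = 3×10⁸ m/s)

γ = 1/√(1 - 0.417²) = 1.1002
mc² = 3.3 × (3×10⁸)² = 2.970×10¹⁷ J
E = γmc² = 1.1002 × 2.970×10¹⁷ = 3.268×10¹⁷ J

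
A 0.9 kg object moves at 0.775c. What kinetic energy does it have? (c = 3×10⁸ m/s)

γ = 1/√(1 - 0.775²) = 1.5824
γ - 1 = 0.5824
KE = (γ-1)mc² = 0.5824 × 0.9 × (3×10⁸)² = 4.717×10¹⁶ J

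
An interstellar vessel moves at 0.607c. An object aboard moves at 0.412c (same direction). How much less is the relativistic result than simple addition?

Classical: u' + v = 0.412 + 0.607 = 1.019c
Relativistic: u = (0.412 + 0.607)/(1 + 0.250084) = 1.019/1.250084 = 0.8151c
Difference: 1.019 - 0.8151 = 0.2039c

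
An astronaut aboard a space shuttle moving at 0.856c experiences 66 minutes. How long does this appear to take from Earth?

Proper time Δt₀ = 66 minutes
γ = 1/√(1 - 0.856²) = 1.9343
Δt = γΔt₀ = 1.9343 × 66 = 127.7 minutes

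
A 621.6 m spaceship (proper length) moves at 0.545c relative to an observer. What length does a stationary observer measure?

Proper length L₀ = 621.6 m
γ = 1/√(1 - 0.545²) = 1.1927
L = L₀/γ = 621.6/1.1927 = 521.2 m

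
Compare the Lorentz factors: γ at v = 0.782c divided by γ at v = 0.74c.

γ₁ = 1/√(1 - 0.782²) = 1.604
γ₂ = 1/√(1 - 0.74²) = 1.487
γ₁/γ₂ = 1.604/1.487 = 1.079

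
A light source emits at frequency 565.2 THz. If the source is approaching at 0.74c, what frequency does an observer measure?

β = v/c = 0.74
(1+β)/(1-β) = 1.74/0.26 = 6.692
Doppler factor = √(6.692) = 2.587
f_obs = 565.2 × 2.587 = 1462 THz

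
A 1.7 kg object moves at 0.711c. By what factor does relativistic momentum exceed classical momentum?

p_rel = γmv, p_class = mv
Ratio = γ = 1/√(1 - 0.711²) = 1.422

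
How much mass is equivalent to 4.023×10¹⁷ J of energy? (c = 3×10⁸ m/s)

From E = mc², we get m = E/c²
c² = (3×10⁸)² = 9×10¹⁶ m²/s²
m = 4.023×10¹⁷ / 9×10¹⁶ = 4.470 kg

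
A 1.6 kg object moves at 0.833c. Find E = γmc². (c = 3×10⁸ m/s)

γ = 1/√(1 - 0.833²) = 1.8074
mc² = 1.6 × (3×10⁸)² = 1.440×10¹⁷ J
E = γmc² = 1.8074 × 1.440×10¹⁷ = 2.603×10¹⁷ J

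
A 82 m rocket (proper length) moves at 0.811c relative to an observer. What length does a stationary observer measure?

Proper length L₀ = 82 m
γ = 1/√(1 - 0.811²) = 1.7093
L = L₀/γ = 82/1.7093 = 47.97 m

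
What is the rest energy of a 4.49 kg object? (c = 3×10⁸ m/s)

c² = (3×10⁸)² = 9.000×10¹⁶ m²/s²
E₀ = mc² = 4.49 × 9.000×10¹⁶ = 4.041×10¹⁷ J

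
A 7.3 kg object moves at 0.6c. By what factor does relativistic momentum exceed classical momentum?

p_rel = γmv, p_class = mv
Ratio = γ = 1/√(1 - 0.6²) = 1.250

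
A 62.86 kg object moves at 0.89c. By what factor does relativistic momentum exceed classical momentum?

p_rel = γmv, p_class = mv
Ratio = γ = 1/√(1 - 0.89²) = 2.193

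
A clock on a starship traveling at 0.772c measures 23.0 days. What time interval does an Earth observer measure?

Proper time Δt₀ = 23.0 days
γ = 1/√(1 - 0.772²) = 1.573
Δt = γΔt₀ = 1.573 × 23.0 = 36.18 days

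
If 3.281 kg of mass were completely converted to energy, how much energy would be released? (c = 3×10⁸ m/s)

Using E = mc²:
c² = (3×10⁸)² = 9×10¹⁶ m²/s²
E = 3.281 × 9×10¹⁶ = 2.953×10¹⁷ J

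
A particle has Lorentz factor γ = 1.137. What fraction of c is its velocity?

From γ = 1/√(1 - v²/c²):
1/γ² = 1/1.137² = 0.7735
v²/c² = 1 - 0.7735 = 0.2265
v/c = √(0.2265) = 0.4759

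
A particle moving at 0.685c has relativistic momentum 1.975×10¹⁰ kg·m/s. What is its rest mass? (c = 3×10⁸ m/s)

γ = 1/√(1 - 0.685²) = 1.3726
v = 0.685 × 3×10⁸ = 2.055×10⁸ m/s
m = p/(γv) = 1.975×10¹⁰/(1.3726 × 2.055×10⁸) = 70.02 kg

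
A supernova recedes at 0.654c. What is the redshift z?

β = 0.654
(1+β)/(1-β) = 1.654/0.346 = 4.780
√(4.780) = 2.186
z = 2.186 - 1 = 1.186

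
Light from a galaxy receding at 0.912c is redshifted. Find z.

β = 0.912
(1+β)/(1-β) = 1.912/0.088 = 21.727
√(21.727) = 4.661
z = 4.661 - 1 = 3.661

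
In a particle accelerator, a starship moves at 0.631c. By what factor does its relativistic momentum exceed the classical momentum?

p_rel = γmv, p_class = mv
Ratio = γ = 1/√(1 - 0.631²)
= 1/√(0.601839) = 1.289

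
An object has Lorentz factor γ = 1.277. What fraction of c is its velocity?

From γ = 1/√(1 - v²/c²):
1/γ² = 1/1.277² = 0.6132
v²/c² = 1 - 0.6132 = 0.3868
v/c = √(0.3868) = 0.6219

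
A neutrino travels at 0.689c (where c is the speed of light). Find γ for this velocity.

v/c = 0.689, so (v/c)² = 0.474721
1 - (v/c)² = 0.525279
γ = 1/√(0.525279) = 1.380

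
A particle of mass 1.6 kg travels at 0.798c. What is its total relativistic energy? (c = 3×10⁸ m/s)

γ = 1/√(1 - 0.798²) = 1.659
mc² = 1.6 × (3×10⁸)² = 1.440×10¹⁷ J
E = γmc² = 1.659 × 1.440×10¹⁷ = 2.389×10¹⁷ J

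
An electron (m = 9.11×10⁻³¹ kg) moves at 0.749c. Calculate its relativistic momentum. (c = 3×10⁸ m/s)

γ = 1/√(1 - 0.749²) = 1.5093
v = 0.749 × 3×10⁸ = 2.247×10⁸ m/s
p = γmv = 1.5093 × 9.11×10⁻³¹ × 2.247×10⁸ = 3.090×10⁻²² kg·m/s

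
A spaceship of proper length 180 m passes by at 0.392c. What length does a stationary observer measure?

Proper length L₀ = 180 m
γ = 1/√(1 - 0.392²) = 1.087
L = L₀/γ = 180/1.087 = 165.6 m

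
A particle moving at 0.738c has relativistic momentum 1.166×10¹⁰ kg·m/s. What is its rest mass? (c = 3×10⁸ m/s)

γ = 1/√(1 - 0.738²) = 1.482
v = 0.738 × 3×10⁸ = 2.214×10⁸ m/s
m = p/(γv) = 1.166×10¹⁰/(1.482 × 2.214×10⁸) = 35.54 kg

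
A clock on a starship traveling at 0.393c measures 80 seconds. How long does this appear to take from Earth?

Proper time Δt₀ = 80 seconds
γ = 1/√(1 - 0.393²) = 1.0875
Δt = γΔt₀ = 1.0875 × 80 = 87.00 seconds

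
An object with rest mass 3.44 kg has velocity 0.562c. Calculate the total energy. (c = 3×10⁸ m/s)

γ = 1/√(1 - 0.562²) = 1.209
mc² = 3.44 × (3×10⁸)² = 3.096×10¹⁷ J
E = γmc² = 1.209 × 3.096×10¹⁷ = 3.743×10¹⁷ J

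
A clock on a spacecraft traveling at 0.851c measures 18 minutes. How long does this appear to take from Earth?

Proper time Δt₀ = 18 minutes
γ = 1/√(1 - 0.851²) = 1.904
Δt = γΔt₀ = 1.904 × 18 = 34.27 minutes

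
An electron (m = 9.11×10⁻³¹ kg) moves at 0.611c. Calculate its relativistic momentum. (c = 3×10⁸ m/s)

γ = 1/√(1 - 0.611²) = 1.263
v = 0.611 × 3×10⁸ = 1.833×10⁸ m/s
p = γmv = 1.263 × 9.11×10⁻³¹ × 1.833×10⁸ = 2.109×10⁻²² kg·m/s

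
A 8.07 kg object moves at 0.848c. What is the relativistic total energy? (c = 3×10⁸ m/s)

γ = 1/√(1 - 0.848²) = 1.8868
mc² = 8.07 × (3×10⁸)² = 7.263×10¹⁷ J
E = γmc² = 1.8868 × 7.263×10¹⁷ = 1.370×10¹⁸ J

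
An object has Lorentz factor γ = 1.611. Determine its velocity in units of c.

From γ = 1/√(1 - v²/c²):
1/γ² = 1/1.611² = 0.3853
v²/c² = 1 - 0.3853 = 0.6147
v/c = √(0.6147) = 0.7840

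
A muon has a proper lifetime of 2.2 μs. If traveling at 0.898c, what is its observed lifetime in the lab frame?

Proper lifetime τ₀ = 2.2 μs
γ = 1/√(1 - 0.898²) = 2.2728
τ = γτ₀ = 2.2728 × 2.2 μs = 5.000 μs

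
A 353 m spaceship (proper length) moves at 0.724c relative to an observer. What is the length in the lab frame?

Proper length L₀ = 353 m
γ = 1/√(1 - 0.724²) = 1.4497
L = L₀/γ = 353/1.4497 = 243.5 m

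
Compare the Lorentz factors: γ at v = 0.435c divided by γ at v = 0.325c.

γ₁ = 1/√(1 - 0.435²) = 1.1106
γ₂ = 1/√(1 - 0.325²) = 1.0574
γ₁/γ₂ = 1.1106/1.0574 = 1.050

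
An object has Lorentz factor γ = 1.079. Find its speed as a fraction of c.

From γ = 1/√(1 - v²/c²):
1/γ² = 1/1.079² = 0.8589
v²/c² = 1 - 0.8589 = 0.1411
v/c = √(0.1411) = 0.3756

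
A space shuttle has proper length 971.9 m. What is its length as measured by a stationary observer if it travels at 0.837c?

Proper length L₀ = 971.9 m
γ = 1/√(1 - 0.837²) = 1.8275
L = L₀/γ = 971.9/1.8275 = 531.8 m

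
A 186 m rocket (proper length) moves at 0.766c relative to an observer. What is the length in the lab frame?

Proper length L₀ = 186 m
γ = 1/√(1 - 0.766²) = 1.5556
L = L₀/γ = 186/1.5556 = 119.6 m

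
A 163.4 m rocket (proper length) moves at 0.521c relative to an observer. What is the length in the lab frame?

Proper length L₀ = 163.4 m
γ = 1/√(1 - 0.521²) = 1.1716
L = L₀/γ = 163.4/1.1716 = 139.5 m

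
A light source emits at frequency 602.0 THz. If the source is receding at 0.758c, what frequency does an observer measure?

β = v/c = 0.758
(1-β)/(1+β) = 0.242/1.758 = 0.137656
Doppler factor = √(0.137656) = 0.37102
f_obs = 602.0 × 0.37102 = 223.4 THz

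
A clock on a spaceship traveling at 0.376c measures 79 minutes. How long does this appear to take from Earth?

Proper time Δt₀ = 79 minutes
γ = 1/√(1 - 0.376²) = 1.0792
Δt = γΔt₀ = 1.0792 × 79 = 85.26 minutes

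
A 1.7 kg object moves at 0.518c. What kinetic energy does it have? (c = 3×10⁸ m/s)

γ = 1/√(1 - 0.518²) = 1.1691
γ - 1 = 0.1691
KE = (γ-1)mc² = 0.1691 × 1.7 × (3×10⁸)² = 2.587×10¹⁶ J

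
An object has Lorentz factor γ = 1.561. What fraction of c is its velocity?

From γ = 1/√(1 - v²/c²):
1/γ² = 1/1.561² = 0.4104
v²/c² = 1 - 0.4104 = 0.5896
v/c = √(0.5896) = 0.7679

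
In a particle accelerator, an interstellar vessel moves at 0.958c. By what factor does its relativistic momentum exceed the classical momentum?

p_rel = γmv, p_class = mv
Ratio = γ = 1/√(1 - 0.958²)
= 1/√(0.082236) = 3.487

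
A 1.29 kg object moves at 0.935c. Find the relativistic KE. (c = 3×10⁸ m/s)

γ = 1/√(1 - 0.935²) = 2.820
γ - 1 = 1.820
KE = (γ-1)mc² = 1.820 × 1.29 × (3×10⁸)² = 2.113×10¹⁷ J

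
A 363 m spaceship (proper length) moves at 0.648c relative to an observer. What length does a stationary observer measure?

Proper length L₀ = 363 m
γ = 1/√(1 - 0.648²) = 1.313
L = L₀/γ = 363/1.313 = 276.5 m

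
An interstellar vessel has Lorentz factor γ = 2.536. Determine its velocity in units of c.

From γ = 1/√(1 - v²/c²):
1/γ² = 1/2.536² = 0.1555
v²/c² = 1 - 0.1555 = 0.8445
v/c = √(0.8445) = 0.9190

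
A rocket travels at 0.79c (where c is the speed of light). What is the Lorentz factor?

v/c = 0.79, so (v/c)² = 0.6241
1 - (v/c)² = 0.3759
γ = 1/√(0.3759) = 1.631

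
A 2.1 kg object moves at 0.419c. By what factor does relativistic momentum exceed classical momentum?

p_rel = γmv, p_class = mv
Ratio = γ = 1/√(1 - 0.419²) = 1.101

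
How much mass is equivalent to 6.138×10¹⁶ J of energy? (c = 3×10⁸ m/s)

From E = mc², we get m = E/c²
c² = (3×10⁸)² = 9×10¹⁶ m²/s²
m = 6.138×10¹⁶ / 9×10¹⁶ = 0.6820 kg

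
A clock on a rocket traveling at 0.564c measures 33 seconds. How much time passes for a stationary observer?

Proper time Δt₀ = 33 seconds
γ = 1/√(1 - 0.564²) = 1.211
Δt = γΔt₀ = 1.211 × 33 = 39.96 seconds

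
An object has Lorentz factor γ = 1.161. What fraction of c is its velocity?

From γ = 1/√(1 - v²/c²):
1/γ² = 1/1.161² = 0.74188
v²/c² = 1 - 0.74188 = 0.25812
v/c = √(0.25812) = 0.5081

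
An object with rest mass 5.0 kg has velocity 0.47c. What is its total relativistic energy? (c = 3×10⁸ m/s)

γ = 1/√(1 - 0.47²) = 1.1329
mc² = 5.0 × (3×10⁸)² = 4.500×10¹⁷ J
E = γmc² = 1.1329 × 4.500×10¹⁷ = 5.098×10¹⁷ J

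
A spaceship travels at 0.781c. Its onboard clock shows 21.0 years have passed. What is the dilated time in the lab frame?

Proper time Δt₀ = 21.0 years
γ = 1/√(1 - 0.781²) = 1.6012
Δt = γΔt₀ = 1.6012 × 21.0 = 33.63 years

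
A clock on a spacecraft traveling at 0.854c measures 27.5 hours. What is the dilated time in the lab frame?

Proper time Δt₀ = 27.5 hours
γ = 1/√(1 - 0.854²) = 1.922
Δt = γΔt₀ = 1.922 × 27.5 = 52.86 hours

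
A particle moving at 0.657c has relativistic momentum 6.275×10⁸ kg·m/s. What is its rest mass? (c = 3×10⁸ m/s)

γ = 1/√(1 - 0.657²) = 1.3265
v = 0.657 × 3×10⁸ = 1.971×10⁸ m/s
m = p/(γv) = 6.275×10⁸/(1.3265 × 1.971×10⁸) = 2.400 kg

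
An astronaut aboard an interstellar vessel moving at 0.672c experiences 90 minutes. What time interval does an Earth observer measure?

Proper time Δt₀ = 90 minutes
γ = 1/√(1 - 0.672²) = 1.350
Δt = γΔt₀ = 1.350 × 90 = 121.5 minutes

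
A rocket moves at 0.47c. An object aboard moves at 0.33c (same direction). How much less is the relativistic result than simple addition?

Classical: u' + v = 0.33 + 0.47 = 0.8c
Relativistic: u = (0.33 + 0.47)/(1 + 0.1551) = 0.8/1.1551 = 0.6926c
Difference: 0.8 - 0.6926 = 0.1074c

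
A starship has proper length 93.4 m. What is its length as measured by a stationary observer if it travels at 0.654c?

Proper length L₀ = 93.4 m
γ = 1/√(1 - 0.654²) = 1.3219
L = L₀/γ = 93.4/1.3219 = 70.66 m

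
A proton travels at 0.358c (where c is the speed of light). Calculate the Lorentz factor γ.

v/c = 0.358, so (v/c)² = 0.128164
1 - (v/c)² = 0.871836
γ = 1/√(0.871836) = 1.071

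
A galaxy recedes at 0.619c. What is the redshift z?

β = 0.619
(1+β)/(1-β) = 1.619/0.381 = 4.249
√(4.249) = 2.061
z = 2.061 - 1 = 1.061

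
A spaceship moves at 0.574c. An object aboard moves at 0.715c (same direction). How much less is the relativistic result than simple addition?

Classical: u' + v = 0.715 + 0.574 = 1.289c
Relativistic: u = (0.715 + 0.574)/(1 + 0.41041) = 1.289/1.41041 = 0.9139c
Difference: 1.289 - 0.9139 = 0.3751c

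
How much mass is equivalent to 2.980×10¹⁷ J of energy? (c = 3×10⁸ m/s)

From E = mc², we get m = E/c²
c² = (3×10⁸)² = 9×10¹⁶ m²/s²
m = 2.980×10¹⁷ / 9×10¹⁶ = 3.311 kg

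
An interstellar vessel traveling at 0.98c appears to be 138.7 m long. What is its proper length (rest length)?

Contracted length L = 138.7 m
γ = 1/√(1 - 0.98²) = 5.025
L₀ = γL = 5.025 × 138.7 = 697.0 m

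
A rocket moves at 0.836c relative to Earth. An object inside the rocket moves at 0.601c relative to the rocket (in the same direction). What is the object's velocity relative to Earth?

u = (u' + v)/(1 + u'v/c²)
Numerator: 0.601 + 0.836 = 1.437
Denominator: 1 + 0.502436 = 1.502436
u = 1.437/1.502436 = 0.9564c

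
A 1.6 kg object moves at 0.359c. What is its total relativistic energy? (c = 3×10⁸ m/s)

γ = 1/√(1 - 0.359²) = 1.0714
mc² = 1.6 × (3×10⁸)² = 1.440×10¹⁷ J
E = γmc² = 1.0714 × 1.440×10¹⁷ = 1.543×10¹⁷ J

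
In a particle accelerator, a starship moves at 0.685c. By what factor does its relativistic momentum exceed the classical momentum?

p_rel = γmv, p_class = mv
Ratio = γ = 1/√(1 - 0.685²)
= 1/√(0.530775) = 1.373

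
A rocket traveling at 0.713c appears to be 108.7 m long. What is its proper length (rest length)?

Contracted length L = 108.7 m
γ = 1/√(1 - 0.713²) = 1.426
L₀ = γL = 1.426 × 108.7 = 155.0 m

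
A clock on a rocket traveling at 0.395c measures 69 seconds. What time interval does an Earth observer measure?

Proper time Δt₀ = 69 seconds
γ = 1/√(1 - 0.395²) = 1.0885
Δt = γΔt₀ = 1.0885 × 69 = 75.11 seconds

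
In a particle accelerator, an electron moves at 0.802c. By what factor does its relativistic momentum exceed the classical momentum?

p_rel = γmv, p_class = mv
Ratio = γ = 1/√(1 - 0.802²)
= 1/√(0.356796) = 1.674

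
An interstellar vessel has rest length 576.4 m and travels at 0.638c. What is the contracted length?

Proper length L₀ = 576.4 m
γ = 1/√(1 - 0.638²) = 1.29864
L = L₀/γ = 576.4/1.29864 = 443.8 m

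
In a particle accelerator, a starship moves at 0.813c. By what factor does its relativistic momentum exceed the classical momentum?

p_rel = γmv, p_class = mv
Ratio = γ = 1/√(1 - 0.813²)
= 1/√(0.339031) = 1.717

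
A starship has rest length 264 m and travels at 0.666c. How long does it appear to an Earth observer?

Proper length L₀ = 264 m
γ = 1/√(1 - 0.666²) = 1.341
L = L₀/γ = 264/1.341 = 196.9 m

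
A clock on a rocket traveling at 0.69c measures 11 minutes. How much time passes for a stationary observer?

Proper time Δt₀ = 11 minutes
γ = 1/√(1 - 0.69²) = 1.382
Δt = γΔt₀ = 1.382 × 11 = 15.20 minutes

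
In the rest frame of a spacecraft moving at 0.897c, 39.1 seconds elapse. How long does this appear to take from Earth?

Proper time Δt₀ = 39.1 seconds
γ = 1/√(1 - 0.897²) = 2.2623
Δt = γΔt₀ = 2.2623 × 39.1 = 88.46 seconds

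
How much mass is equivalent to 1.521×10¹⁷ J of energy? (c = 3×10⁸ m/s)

From E = mc², we get m = E/c²
c² = (3×10⁸)² = 9×10¹⁶ m²/s²
m = 1.521×10¹⁷ / 9×10¹⁶ = 1.690 kg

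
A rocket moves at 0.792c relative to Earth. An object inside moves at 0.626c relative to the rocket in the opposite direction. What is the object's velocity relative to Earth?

Object's velocity in rocket frame is u' = -0.626c
u = (u' + v)/(1 + u'v/c²) = (v - 0.626)/(1 - 0.626·v/c²)
Numerator: 0.792 - 0.626 = 0.166
Denominator: 1 - 0.495792 = 0.504208
u = 0.166/0.504208 = 0.3292c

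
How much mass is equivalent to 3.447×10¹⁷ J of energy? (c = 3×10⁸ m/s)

From E = mc², we get m = E/c²
c² = (3×10⁸)² = 9×10¹⁶ m²/s²
m = 3.447×10¹⁷ / 9×10¹⁶ = 3.830 kg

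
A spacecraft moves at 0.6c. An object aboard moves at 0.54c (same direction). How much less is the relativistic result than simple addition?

Classical: u' + v = 0.54 + 0.6 = 1.14c
Relativistic: u = (0.54 + 0.6)/(1 + 0.324) = 1.14/1.324 = 0.8610c
Difference: 1.14 - 0.8610 = 0.2790c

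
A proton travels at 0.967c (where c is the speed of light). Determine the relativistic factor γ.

v/c = 0.967, so (v/c)² = 0.935089
1 - (v/c)² = 0.064911
γ = 1/√(0.064911) = 3.925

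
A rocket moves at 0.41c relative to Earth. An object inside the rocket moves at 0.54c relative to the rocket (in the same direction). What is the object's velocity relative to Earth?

u = (u' + v)/(1 + u'v/c²)
Numerator: 0.54 + 0.41 = 0.95
Denominator: 1 + 0.2214 = 1.2214
u = 0.95/1.2214 = 0.7778c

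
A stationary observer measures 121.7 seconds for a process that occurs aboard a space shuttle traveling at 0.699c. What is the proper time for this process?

Dilated time Δt = 121.7 seconds
γ = 1/√(1 - 0.699²) = 1.3984
Δt₀ = Δt/γ = 121.7/1.3984 = 87.03 seconds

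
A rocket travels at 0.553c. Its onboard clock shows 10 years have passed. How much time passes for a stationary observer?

Proper time Δt₀ = 10 years
γ = 1/√(1 - 0.553²) = 1.200
Δt = γΔt₀ = 1.200 × 10 = 12.00 years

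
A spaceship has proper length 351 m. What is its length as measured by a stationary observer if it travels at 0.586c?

Proper length L₀ = 351 m
γ = 1/√(1 - 0.586²) = 1.234
L = L₀/γ = 351/1.234 = 284.4 m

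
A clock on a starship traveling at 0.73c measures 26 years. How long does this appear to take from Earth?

Proper time Δt₀ = 26 years
γ = 1/√(1 - 0.73²) = 1.463
Δt = γΔt₀ = 1.463 × 26 = 38.04 years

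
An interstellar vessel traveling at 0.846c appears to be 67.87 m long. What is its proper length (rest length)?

Contracted length L = 67.87 m
γ = 1/√(1 - 0.846²) = 1.876
L₀ = γL = 1.876 × 67.87 = 127.3 m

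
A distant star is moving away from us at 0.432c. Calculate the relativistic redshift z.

β = 0.432
(1+β)/(1-β) = 1.432/0.568 = 2.521
√(2.521) = 1.5878
z = 1.5878 - 1 = 0.5878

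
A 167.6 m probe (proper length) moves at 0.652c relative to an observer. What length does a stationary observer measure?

Proper length L₀ = 167.6 m
γ = 1/√(1 - 0.652²) = 1.319
L = L₀/γ = 167.6/1.319 = 127.1 m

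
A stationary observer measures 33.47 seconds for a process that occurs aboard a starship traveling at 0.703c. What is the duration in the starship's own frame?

Dilated time Δt = 33.47 seconds
γ = 1/√(1 - 0.703²) = 1.4061
Δt₀ = Δt/γ = 33.47/1.4061 = 23.80 seconds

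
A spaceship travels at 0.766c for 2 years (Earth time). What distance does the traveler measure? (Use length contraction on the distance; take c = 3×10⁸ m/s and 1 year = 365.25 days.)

Earth distance: d = v × t = 0.766c × 2 yr = 1.4504×10¹⁶ m
γ = 1.5556
d' = d/γ = 1.4504×10¹⁶/1.5556 = 9.324×10¹⁵ m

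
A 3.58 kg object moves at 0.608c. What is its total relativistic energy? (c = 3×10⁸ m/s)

γ = 1/√(1 - 0.608²) = 1.2595
mc² = 3.58 × (3×10⁸)² = 3.222×10¹⁷ J
E = γmc² = 1.2595 × 3.222×10¹⁷ = 4.058×10¹⁷ J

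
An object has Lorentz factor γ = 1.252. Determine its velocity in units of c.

From γ = 1/√(1 - v²/c²):
1/γ² = 1/1.252² = 0.6380
v²/c² = 1 - 0.6380 = 0.3620
v/c = √(0.3620) = 0.6017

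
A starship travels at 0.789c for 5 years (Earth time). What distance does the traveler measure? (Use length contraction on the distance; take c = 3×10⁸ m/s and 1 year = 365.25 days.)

Earth distance: d = v × t = 0.789c × 5 yr = 3.7348×10¹⁶ m
γ = 1.6276
d' = d/γ = 3.7348×10¹⁶/1.6276 = 2.295×10¹⁶ m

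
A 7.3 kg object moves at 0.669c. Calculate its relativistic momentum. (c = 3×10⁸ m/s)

γ = 1/√(1 - 0.669²) = 1.345
v = 0.669 × 3×10⁸ = 2.007×10⁸ m/s
p = γmv = 1.345 × 7.3 × 2.007×10⁸ = 1.971×10⁹ kg·m/s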